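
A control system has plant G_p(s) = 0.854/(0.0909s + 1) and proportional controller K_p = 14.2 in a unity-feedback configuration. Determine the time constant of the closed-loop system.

Closed loop: T(s) = K_p·G_p/(1+K_p·G_p) = 12.13/(0.0909s + 1 + 12.13), with pole at s = −(1 + 12.13)/0.0909 = −144.4.
Closed-loop time constant τ = 1/144.4 = 0.00692 s.

τ = 0.00692 s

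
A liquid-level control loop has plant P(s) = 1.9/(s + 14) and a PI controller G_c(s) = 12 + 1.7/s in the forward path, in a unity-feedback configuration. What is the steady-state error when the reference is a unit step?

0

The open loop G_c(s)P(s) has a pole at the origin (type 1), so the static position error constant is infinite and e_ss = 1/(1+∞) = 0.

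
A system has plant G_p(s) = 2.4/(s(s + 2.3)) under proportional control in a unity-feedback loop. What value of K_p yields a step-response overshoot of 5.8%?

K_p = 1.22

From %OS = 100·exp(−πζ/√(1−ζ²)) = 5.8%, ζ = −ln(0.058)/√(π²+ln²(0.058)) = 0.6716.
Characteristic equation s² + 2.3s + 2.4K_p = 0 gives ζ = 2.3/(2√(2.4K_p)).
Setting ζ = 0.6716: √(2.4K_p) = 2.3/(2·0.6716) = 1.712, so K_p = 2.932/2.4 = 1.22.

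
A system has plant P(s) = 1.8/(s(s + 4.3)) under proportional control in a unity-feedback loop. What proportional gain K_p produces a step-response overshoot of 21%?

From %OS = 100·exp(−πζ/√(1−ζ²)) = 21%, ζ = −ln(0.21)/√(π²+ln²(0.21)) = 0.4449.
Characteristic equation s² + 4.3s + 1.8K_p = 0 gives ζ = 4.3/(2√(1.8K_p)).
Setting ζ = 0.4449: √(1.8K_p) = 4.3/(2·0.4449) = 4.833, so K_p = 23.35/1.8 = 13.

K_p = 13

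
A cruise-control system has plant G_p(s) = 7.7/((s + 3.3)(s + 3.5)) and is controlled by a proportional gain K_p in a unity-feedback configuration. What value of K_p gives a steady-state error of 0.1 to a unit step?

K_p = 13.5

The loop is type 0, so e_ss(step) = 1/(1 + K_pos) with K_pos = K_p·G_p(0).
G_p(0) = 0.6667. Require 1/(1 + K_p·0.6667) = 0.1, so 1 + 0.6667·K_p = 10.
K_p = (10 − 1)/0.6667 = 13.5.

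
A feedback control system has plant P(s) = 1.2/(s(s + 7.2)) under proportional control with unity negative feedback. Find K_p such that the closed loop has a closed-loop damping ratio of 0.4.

K_p = 67.5

Closed-loop characteristic equation: s² + 7.2s + K_p·1.2 = 0.
So ω_n = √(1.2K_p) and 2ζω_n = 7.2, giving ζ = 7.2/(2√(1.2K_p)).
Setting ζ = 0.4: √(1.2K_p) = 7.2/(2·0.4) = 9, so K_p = 81/1.2 = 67.5.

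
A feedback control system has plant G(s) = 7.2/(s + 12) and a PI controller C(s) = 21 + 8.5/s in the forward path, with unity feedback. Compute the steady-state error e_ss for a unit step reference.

0

The open loop C(s)G(s) has a pole at the origin (type 1), so the static position error constant is infinite and e_ss = 1/(1+∞) = 0.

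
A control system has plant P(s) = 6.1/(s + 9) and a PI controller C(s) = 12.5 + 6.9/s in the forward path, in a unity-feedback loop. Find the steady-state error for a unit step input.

0

The open loop C(s)P(s) has a pole at the origin (type 1), so the static position error constant is infinite and e_ss = 1/(1+∞) = 0.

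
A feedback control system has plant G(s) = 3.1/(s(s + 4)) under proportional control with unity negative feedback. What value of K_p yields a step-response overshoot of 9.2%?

From %OS = 100·exp(−πζ/√(1−ζ²)) = 9.2%, ζ = −ln(0.092)/√(π²+ln²(0.092)) = 0.6048.
Characteristic equation s² + 4s + 3.1K_p = 0 gives ζ = 4/(2√(3.1K_p)).
Setting ζ = 0.6048: √(3.1K_p) = 4/(2·0.6048) = 3.307, so K_p = 10.93/3.1 = 3.53.

K_p = 3.53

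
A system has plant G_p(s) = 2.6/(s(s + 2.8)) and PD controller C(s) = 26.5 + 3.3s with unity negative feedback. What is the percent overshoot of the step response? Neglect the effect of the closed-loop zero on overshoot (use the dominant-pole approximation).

Forward path: (26.5 + 3.3s)·2.6/(s(s+2.8)). The closed-loop characteristic equation is s² + (2.8 + 2.6·3.3)s + 2.6·26.5 = 0.
That is s² + 11.38s + 68.9 = 0, so ω_n = 8.301 rad/s and ζ = 11.38/(2·8.301) = 0.6855.
%OS = 100·exp(−πζ/√(1−ζ²)) = 5.19%.

5.19%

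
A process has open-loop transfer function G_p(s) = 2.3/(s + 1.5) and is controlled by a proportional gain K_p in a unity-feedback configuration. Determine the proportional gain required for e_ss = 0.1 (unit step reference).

For a type-0 loop with proportional control, e_ss = 1/(1 + K_p·G_p(0)).
G_p(0) = 1.533. Require 1/(1 + K_p·1.533) = 0.1, so 1 + 1.533·K_p = 10.
K_p = (10 − 1)/1.533 = 5.87.

K_p = 5.87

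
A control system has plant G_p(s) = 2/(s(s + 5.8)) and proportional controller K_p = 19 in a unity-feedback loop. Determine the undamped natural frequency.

1 + K_p·G_p(s) = 0 gives s² + 5.8s + 38 = 0.
Matching s² + 2ζω_n s + ω_n²: ω_n = √38 = 6.164 rad/s and 2ζω_n = 5.8, so ζ = 5.8/(2·6.164) = 0.47.

ω_n = 6.16 rad/s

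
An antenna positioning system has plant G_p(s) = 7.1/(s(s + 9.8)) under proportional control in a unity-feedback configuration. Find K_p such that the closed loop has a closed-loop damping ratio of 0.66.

K_p = 7.76

Closed-loop characteristic equation: s² + 9.8s + K_p·7.1 = 0.
So ω_n = √(7.1K_p) and 2ζω_n = 9.8, giving ζ = 9.8/(2√(7.1K_p)).
Setting ζ = 0.66: √(7.1K_p) = 9.8/(2·0.66) = 7.424, so K_p = 55.12/7.1 = 7.76.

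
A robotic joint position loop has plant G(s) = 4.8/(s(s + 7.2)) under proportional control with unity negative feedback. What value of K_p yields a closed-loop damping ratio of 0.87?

Closed-loop characteristic equation: s² + 7.2s + K_p·4.8 = 0.
So ω_n = √(4.8K_p) and 2ζω_n = 7.2, giving ζ = 7.2/(2√(4.8K_p)).
Setting ζ = 0.87: √(4.8K_p) = 7.2/(2·0.87) = 4.138, so K_p = 17.12/4.8 = 3.57.

K_p = 3.57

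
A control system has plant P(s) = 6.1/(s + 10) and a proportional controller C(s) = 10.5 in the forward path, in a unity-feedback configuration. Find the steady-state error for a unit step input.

The loop is type 0. Static position error constant K_pos = C(0)·P(0) = 10.5·0.61 = 6.405.
Steady-state error to a unit step: e_ss = 1/(1+K_pos) = 1/7.405 = 0.135.

0.135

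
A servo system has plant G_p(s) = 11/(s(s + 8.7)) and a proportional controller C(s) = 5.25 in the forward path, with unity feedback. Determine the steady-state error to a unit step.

The open loop C(s)G_p(s) has a pole at the origin (type 1), so the static position error constant is infinite and e_ss = 1/(1+∞) = 0.

0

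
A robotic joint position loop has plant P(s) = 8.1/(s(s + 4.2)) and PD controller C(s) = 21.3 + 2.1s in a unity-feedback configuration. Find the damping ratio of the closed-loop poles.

ζ = 0.807

Forward path: (21.3 + 2.1s)·8.1/(s(s+4.2)). The closed-loop characteristic equation is s² + (4.2 + 8.1·2.1)s + 8.1·21.3 = 0.
That is s² + 21.21s + 172.5 = 0, so ω_n = 13.14 rad/s and ζ = 21.21/(2·13.14) = 0.8074.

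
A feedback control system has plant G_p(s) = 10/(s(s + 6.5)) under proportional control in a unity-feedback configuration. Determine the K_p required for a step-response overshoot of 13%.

K_p = 3.56

From %OS = 100·exp(−πζ/√(1−ζ²)) = 13%, ζ = −ln(0.13)/√(π²+ln²(0.13)) = 0.5446.
Characteristic equation s² + 6.5s + 10K_p = 0 gives ζ = 6.5/(2√(10K_p)).
Setting ζ = 0.5446: √(10K_p) = 6.5/(2·0.5446) = 5.967, so K_p = 35.61/10 = 3.56.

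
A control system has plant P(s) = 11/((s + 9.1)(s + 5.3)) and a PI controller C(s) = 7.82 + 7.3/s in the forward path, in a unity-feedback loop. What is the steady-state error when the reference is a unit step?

The open loop C(s)P(s) has a pole at the origin (type 1), so the static position error constant is infinite and e_ss = 1/(1+∞) = 0.

0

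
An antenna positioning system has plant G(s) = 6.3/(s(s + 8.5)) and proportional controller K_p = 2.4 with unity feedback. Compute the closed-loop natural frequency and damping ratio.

The closed-loop denominator is s(s+8.5) + 2.4·6.3 = s² + 8.5s + 15.12.
Matching s² + 2ζω_n s + ω_n²: ω_n = √15.12 = 3.888 rad/s and 2ζω_n = 8.5, so ζ = 8.5/(2·3.888) = 1.09.

ω_n = 3.89 rad/s, ζ = 1.09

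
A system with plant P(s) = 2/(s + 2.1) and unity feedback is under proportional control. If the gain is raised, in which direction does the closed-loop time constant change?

decrease

Closed-loop pole is at s = −(2.1+K_p·2); larger K_p moves it further left, so τ = 1/(2.1+K_p·2) decreases.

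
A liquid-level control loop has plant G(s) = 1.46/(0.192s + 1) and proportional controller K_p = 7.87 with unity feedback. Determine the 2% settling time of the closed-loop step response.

Closed loop: T(s) = K_p·G/(1+K_p·G) = 11.49/(0.192s + 1 + 11.49), with pole at s = −(1 + 11.49)/0.192 = −65.05.
τ = 1/65.05 = 0.01537 s, so 2% settling time ≈ 4τ = 0.0615 s.

T_s ≈ 0.0615 s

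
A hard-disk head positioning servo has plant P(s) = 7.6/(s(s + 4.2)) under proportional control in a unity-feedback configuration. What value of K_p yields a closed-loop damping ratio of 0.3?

Closed-loop characteristic equation: s² + 4.2s + K_p·7.6 = 0.
So ω_n = √(7.6K_p) and 2ζω_n = 4.2, giving ζ = 4.2/(2√(7.6K_p)).
Setting ζ = 0.3: √(7.6K_p) = 4.2/(2·0.3) = 7, so K_p = 49/7.6 = 6.45.

K_p = 6.45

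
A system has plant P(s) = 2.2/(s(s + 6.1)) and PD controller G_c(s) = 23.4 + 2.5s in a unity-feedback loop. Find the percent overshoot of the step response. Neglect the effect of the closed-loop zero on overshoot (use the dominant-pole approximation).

Forward path: (23.4 + 2.5s)·2.2/(s(s+6.1)). The closed-loop characteristic equation is s² + (6.1 + 2.2·2.5)s + 2.2·23.4 = 0.
That is s² + 11.6s + 51.48 = 0, so ω_n = 7.175 rad/s and ζ = 11.6/(2·7.175) = 0.8084.
%OS = 100·exp(−πζ/√(1−ζ²)) = 1.34%.

1.34%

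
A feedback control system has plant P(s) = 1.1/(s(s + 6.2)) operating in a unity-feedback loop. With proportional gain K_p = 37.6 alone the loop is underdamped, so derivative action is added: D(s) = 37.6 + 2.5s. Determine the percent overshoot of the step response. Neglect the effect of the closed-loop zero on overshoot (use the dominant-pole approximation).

Forward path: (37.6 + 2.5s)·1.1/(s(s+6.2)). The closed-loop characteristic equation is s² + (6.2 + 1.1·2.5)s + 1.1·37.6 = 0.
That is s² + 8.95s + 41.36 = 0, so ω_n = 6.431 rad/s and ζ = 8.95/(2·6.431) = 0.6958.
%OS = 100·exp(−πζ/√(1−ζ²)) = 4.77%.

4.77%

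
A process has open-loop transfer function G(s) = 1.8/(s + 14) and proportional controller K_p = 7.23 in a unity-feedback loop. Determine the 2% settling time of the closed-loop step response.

T_s ≈ 0.148 s

Closed-loop transfer function: T(s) = K_p·G(s)/(1 + K_p·G(s)) = 13.01/(s + 14 + 13.01) = 13.01/(s + 27.01).
Time constant τ = 1/27.01 = 0.03702 s, so the 2% settling time is about 4τ = 0.148 s.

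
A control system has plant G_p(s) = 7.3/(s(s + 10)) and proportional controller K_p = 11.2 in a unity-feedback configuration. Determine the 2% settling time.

T_s ≈ 0.8 s

From 1 + K_pG_p(s) = 0: s² + 10s + 81.76 = 0 ⇒ ω_n = 9.042, ζ = 0.553.
2% settling time T_s ≈ 4/(ζω_n) = 4/5 = 0.8 s.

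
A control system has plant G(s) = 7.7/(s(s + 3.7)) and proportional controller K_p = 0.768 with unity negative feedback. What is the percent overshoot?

2.52%

Closed-loop characteristic equation: s² + 3.7s + 5.914 = 0, so ω_n = 2.432 rad/s and ζ = 3.7/(2·2.432) = 0.7608.
%OS = 100·exp(−πζ/√(1−ζ²)) = 100·exp(−π·0.7608/√0.4212) = 2.52%.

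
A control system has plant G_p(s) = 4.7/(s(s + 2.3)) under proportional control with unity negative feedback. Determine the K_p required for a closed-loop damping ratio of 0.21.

K_p = 6.38

Closed-loop characteristic equation: s² + 2.3s + K_p·4.7 = 0.
So ω_n = √(4.7K_p) and 2ζω_n = 2.3, giving ζ = 2.3/(2√(4.7K_p)).
Setting ζ = 0.21: √(4.7K_p) = 2.3/(2·0.21) = 5.476, so K_p = 29.99/4.7 = 6.38.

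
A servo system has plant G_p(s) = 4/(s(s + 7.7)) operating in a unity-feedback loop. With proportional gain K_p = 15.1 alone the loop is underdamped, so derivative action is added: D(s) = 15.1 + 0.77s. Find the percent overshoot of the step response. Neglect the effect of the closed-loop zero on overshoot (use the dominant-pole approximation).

Forward path: (15.1 + 0.77s)·4/(s(s+7.7)). The closed-loop characteristic equation is s² + (7.7 + 4·0.77)s + 4·15.1 = 0.
That is s² + 10.78s + 60.4 = 0, so ω_n = 7.772 rad/s and ζ = 10.78/(2·7.772) = 0.6935.
%OS = 100·exp(−πζ/√(1−ζ²)) = 4.86%.

4.86%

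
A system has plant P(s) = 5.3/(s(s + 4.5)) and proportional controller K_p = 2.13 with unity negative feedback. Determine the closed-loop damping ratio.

ζ = 0.67

The closed-loop denominator is s(s+4.5) + 2.13·5.3 = s² + 4.5s + 11.29.
So ω_n² = 11.29 ⇒ ω_n = 3.36 rad/s, and ζ = 4.5/(2ω_n) = 0.67.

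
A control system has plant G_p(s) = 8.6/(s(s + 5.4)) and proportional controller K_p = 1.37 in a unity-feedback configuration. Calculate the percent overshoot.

1.83%

From 1 + K_pG_p(s) = 0: s² + 5.4s + 11.78 = 0 ⇒ ω_n = 3.432, ζ = 0.7866.
%OS = 100·exp(−πζ/√(1−ζ²)) = 100·exp(−π·0.7866/√0.3813) = 1.83%.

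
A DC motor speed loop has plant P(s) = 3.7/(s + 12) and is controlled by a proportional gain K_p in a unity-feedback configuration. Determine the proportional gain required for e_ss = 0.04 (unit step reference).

The loop is type 0, so e_ss(step) = 1/(1 + K_pos) with K_pos = K_p·P(0).
P(0) = 0.3083. Require 1/(1 + K_p·0.3083) = 0.04, so 1 + 0.3083·K_p = 25.
K_p = (25 − 1)/0.3083 = 77.8.

K_p = 77.8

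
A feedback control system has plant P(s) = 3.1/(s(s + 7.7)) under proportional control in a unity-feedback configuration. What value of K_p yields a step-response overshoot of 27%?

K_p = 32.3

From %OS = 100·exp(−πζ/√(1−ζ²)) = 27%, ζ = −ln(0.27)/√(π²+ln²(0.27)) = 0.3847.
Characteristic equation s² + 7.7s + 3.1K_p = 0 gives ζ = 7.7/(2√(3.1K_p)).
Setting ζ = 0.3847: √(3.1K_p) = 7.7/(2·0.3847) = 10.01, so K_p = 100.2/3.1 = 32.3.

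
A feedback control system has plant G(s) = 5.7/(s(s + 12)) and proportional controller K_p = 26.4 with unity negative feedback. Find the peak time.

T_p = 0.294 s

The closed-loop denominator s² + 12s + 150.5 gives ω_n = √150.5 = 12.27 and ζ = 12/(2ω_n) = 0.4891.
Damped frequency ω_d = ω_n√(1−ζ²) = 10.7 rad/s, so peak time T_p = π/ω_d = 0.294 s.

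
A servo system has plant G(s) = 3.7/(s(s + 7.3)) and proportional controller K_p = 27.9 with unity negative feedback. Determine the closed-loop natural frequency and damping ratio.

The closed-loop denominator is s(s+7.3) + 27.9·3.7 = s² + 7.3s + 103.2.
Matching s² + 2ζω_n s + ω_n²: ω_n = √103.2 = 10.16 rad/s and 2ζω_n = 7.3, so ζ = 7.3/(2·10.16) = 0.359.

ω_n = 10.2 rad/s, ζ = 0.359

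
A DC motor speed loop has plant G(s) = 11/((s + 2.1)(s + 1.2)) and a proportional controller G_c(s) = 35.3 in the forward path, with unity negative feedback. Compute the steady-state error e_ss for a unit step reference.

0.00645

The loop is type 0. Static position error constant K_pos = G_c(0)·G(0) = 35.3·4.365 = 154.1.
Steady-state error to a unit step: e_ss = 1/(1+K_pos) = 1/155.1 = 0.00645.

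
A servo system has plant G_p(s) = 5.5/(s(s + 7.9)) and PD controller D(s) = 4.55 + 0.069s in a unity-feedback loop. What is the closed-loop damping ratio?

ζ = 0.828

Forward path: (4.55 + 0.069s)·5.5/(s(s+7.9)). The closed-loop characteristic equation is s² + (7.9 + 5.5·0.069)s + 5.5·4.55 = 0.
That is s² + 8.28s + 25.02 = 0, so ω_n = 5.002 rad/s and ζ = 8.28/(2·5.002) = 0.8275.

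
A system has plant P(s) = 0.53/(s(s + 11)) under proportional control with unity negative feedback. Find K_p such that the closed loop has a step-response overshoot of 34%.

K_p = 541

From %OS = 100·exp(−πζ/√(1−ζ²)) = 34%, ζ = −ln(0.34)/√(π²+ln²(0.34)) = 0.3248.
Characteristic equation s² + 11s + 0.53K_p = 0 gives ζ = 11/(2√(0.53K_p)).
Setting ζ = 0.3248: √(0.53K_p) = 11/(2·0.3248) = 16.93, so K_p = 286.8/0.53 = 541.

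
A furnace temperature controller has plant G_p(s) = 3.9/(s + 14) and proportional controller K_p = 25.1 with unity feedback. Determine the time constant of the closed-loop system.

τ = 0.00894 s

Closed-loop transfer function: T(s) = K_p·G_p(s)/(1 + K_p·G_p(s)) = 97.89/(s + 14 + 97.89) = 97.89/(s + 111.9).
Time constant τ = 1/111.9 = 0.00894 s.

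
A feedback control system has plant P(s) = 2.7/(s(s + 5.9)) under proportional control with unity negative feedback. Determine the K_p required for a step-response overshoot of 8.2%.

From %OS = 100·exp(−πζ/√(1−ζ²)) = 8.2%, ζ = −ln(0.082)/√(π²+ln²(0.082)) = 0.6228.
Characteristic equation s² + 5.9s + 2.7K_p = 0 gives ζ = 5.9/(2√(2.7K_p)).
Setting ζ = 0.6228: √(2.7K_p) = 5.9/(2·0.6228) = 4.736, so K_p = 22.43/2.7 = 8.31.

K_p = 8.31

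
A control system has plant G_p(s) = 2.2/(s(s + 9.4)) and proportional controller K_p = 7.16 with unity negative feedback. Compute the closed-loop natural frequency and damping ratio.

With unity feedback the closed-loop characteristic equation is s² + 9.4s + 7.16·2.2 = s² + 9.4s + 15.75 = 0.
So ω_n² = 15.75 ⇒ ω_n = 3.969 rad/s, and ζ = 9.4/(2ω_n) = 1.18.

ω_n = 3.97 rad/s, ζ = 1.18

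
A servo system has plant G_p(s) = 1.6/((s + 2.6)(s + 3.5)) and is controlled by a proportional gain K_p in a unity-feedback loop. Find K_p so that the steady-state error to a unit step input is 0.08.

K_p = 65.4

For a type-0 loop with proportional control, e_ss = 1/(1 + K_p·G_p(0)).
G_p(0) = 0.1758. Require 1/(1 + K_p·0.1758) = 0.08, so 1 + 0.1758·K_p = 12.5.
K_p = (12.5 − 1)/0.1758 = 65.4.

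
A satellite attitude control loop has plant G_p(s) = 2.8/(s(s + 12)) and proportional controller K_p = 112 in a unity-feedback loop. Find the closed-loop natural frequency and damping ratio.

With unity feedback the closed-loop characteristic equation is s² + 12s + 112·2.8 = s² + 12s + 313.6 = 0.
Matching s² + 2ζω_n s + ω_n²: ω_n = √313.6 = 17.71 rad/s and 2ζω_n = 12, so ζ = 12/(2·17.71) = 0.339.

ω_n = 17.7 rad/s, ζ = 0.339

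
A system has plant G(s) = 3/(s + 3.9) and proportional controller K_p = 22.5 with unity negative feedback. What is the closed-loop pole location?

s = -71.4

Closed-loop transfer function: T(s) = K_p·G(s)/(1 + K_p·G(s)) = 67.5/(s + 3.9 + 67.5) = 67.5/(s + 71.4).
The closed-loop pole is at s = −71.4.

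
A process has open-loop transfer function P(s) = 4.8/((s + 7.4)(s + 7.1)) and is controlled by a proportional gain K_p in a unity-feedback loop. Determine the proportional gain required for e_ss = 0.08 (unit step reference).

Steady-state error for a unit step on this type-0 loop is 1/(1 + K_p·P(0)).
P(0) = 0.09136. Require 1/(1 + K_p·0.09136) = 0.08, so 1 + 0.09136·K_p = 12.5.
K_p = (12.5 − 1)/0.09136 = 126.

K_p = 126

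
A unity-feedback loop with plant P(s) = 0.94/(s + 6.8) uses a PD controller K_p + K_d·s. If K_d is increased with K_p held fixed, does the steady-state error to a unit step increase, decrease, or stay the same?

unchanged

K_d affects only the transient (the s-coefficient); the DC loop gain, and hence e_ss, depends only on K_p.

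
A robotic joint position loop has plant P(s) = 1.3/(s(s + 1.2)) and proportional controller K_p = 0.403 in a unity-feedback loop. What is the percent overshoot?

0.95%

From 1 + K_pP(s) = 0: s² + 1.2s + 0.5239 = 0 ⇒ ω_n = 0.7238, ζ = 0.8289.
%OS = 100·exp(−πζ/√(1−ζ²)) = 100·exp(−π·0.8289/√0.3128) = 0.95%.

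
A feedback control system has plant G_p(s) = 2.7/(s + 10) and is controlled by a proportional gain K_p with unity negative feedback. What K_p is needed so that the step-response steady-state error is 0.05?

For a type-0 loop with proportional control, e_ss = 1/(1 + K_p·G_p(0)).
G_p(0) = 0.27. Require 1/(1 + K_p·0.27) = 0.05, so 1 + 0.27·K_p = 20.
K_p = (20 − 1)/0.27 = 70.4.

K_p = 70.4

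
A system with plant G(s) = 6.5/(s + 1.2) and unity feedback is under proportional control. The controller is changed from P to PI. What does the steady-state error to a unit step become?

The integrator makes K_pos = lim_{s→0} C(s)G(s) infinite, so e_ss = 1/(1+K_pos) = 0.

0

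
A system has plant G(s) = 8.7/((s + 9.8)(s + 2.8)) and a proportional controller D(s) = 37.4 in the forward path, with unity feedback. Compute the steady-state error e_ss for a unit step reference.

0.0778

The loop is type 0. Static position error constant K_pos = D(0)·G(0) = 37.4·0.3171 = 11.86.
Steady-state error to a unit step: e_ss = 1/(1+K_pos) = 1/12.86 = 0.0778.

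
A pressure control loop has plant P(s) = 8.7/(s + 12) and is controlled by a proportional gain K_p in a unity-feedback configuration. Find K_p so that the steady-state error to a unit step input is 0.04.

K_p = 33.1

Steady-state error for a unit step on this type-0 loop is 1/(1 + K_p·P(0)).
P(0) = 0.725. Require 1/(1 + K_p·0.725) = 0.04, so 1 + 0.725·K_p = 25.
K_p = (25 − 1)/0.725 = 33.1.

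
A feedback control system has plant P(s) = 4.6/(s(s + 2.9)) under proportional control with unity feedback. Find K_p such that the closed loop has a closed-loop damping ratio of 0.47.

Closed-loop characteristic equation: s² + 2.9s + K_p·4.6 = 0.
So ω_n = √(4.6K_p) and 2ζω_n = 2.9, giving ζ = 2.9/(2√(4.6K_p)).
Setting ζ = 0.47: √(4.6K_p) = 2.9/(2·0.47) = 3.085, so K_p = 9.518/4.6 = 2.07.

K_p = 2.07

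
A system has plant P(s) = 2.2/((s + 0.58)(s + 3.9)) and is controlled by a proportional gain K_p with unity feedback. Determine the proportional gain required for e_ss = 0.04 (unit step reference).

K_p = 24.7

The loop is type 0, so e_ss(step) = 1/(1 + K_pos) with K_pos = K_p·P(0).
P(0) = 0.9726. Require 1/(1 + K_p·0.9726) = 0.04, so 1 + 0.9726·K_p = 25.
K_p = (25 − 1)/0.9726 = 24.7.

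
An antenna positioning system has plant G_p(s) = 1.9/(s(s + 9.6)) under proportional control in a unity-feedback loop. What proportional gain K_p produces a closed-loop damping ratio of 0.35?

Closed-loop characteristic equation: s² + 9.6s + K_p·1.9 = 0.
So ω_n = √(1.9K_p) and 2ζω_n = 9.6, giving ζ = 9.6/(2√(1.9K_p)).
Setting ζ = 0.35: √(1.9K_p) = 9.6/(2·0.35) = 13.71, so K_p = 188.1/1.9 = 99.

K_p = 99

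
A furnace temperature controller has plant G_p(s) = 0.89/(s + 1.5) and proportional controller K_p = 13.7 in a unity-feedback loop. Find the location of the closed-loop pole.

Closed-loop transfer function: T(s) = K_p·G_p(s)/(1 + K_p·G_p(s)) = 12.19/(s + 1.5 + 12.19) = 12.19/(s + 13.69).
The closed-loop pole is at s = −13.69.

s = -13.69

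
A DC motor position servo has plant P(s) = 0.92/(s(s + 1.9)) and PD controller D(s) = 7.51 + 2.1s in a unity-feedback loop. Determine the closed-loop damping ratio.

ζ = 0.729

Forward path: (7.51 + 2.1s)·0.92/(s(s+1.9)). The closed-loop characteristic equation is s² + (1.9 + 0.92·2.1)s + 0.92·7.51 = 0.
That is s² + 3.832s + 6.909 = 0, so ω_n = 2.629 rad/s and ζ = 3.832/(2·2.629) = 0.7289.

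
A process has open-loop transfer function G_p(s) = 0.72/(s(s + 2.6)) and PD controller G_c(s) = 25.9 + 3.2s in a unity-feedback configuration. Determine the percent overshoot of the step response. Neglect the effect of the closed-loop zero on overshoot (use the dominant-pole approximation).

Forward path: (25.9 + 3.2s)·0.72/(s(s+2.6)). The closed-loop characteristic equation is s² + (2.6 + 0.72·3.2)s + 0.72·25.9 = 0.
That is s² + 4.904s + 18.65 = 0, so ω_n = 4.318 rad/s and ζ = 4.904/(2·4.318) = 0.5678.
%OS = 100·exp(−πζ/√(1−ζ²)) = 11.5%.

11.5%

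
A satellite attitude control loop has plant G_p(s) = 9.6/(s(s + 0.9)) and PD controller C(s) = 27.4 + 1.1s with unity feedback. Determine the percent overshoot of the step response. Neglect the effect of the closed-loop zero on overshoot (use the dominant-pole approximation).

Forward path: (27.4 + 1.1s)·9.6/(s(s+0.9)). The closed-loop characteristic equation is s² + (0.9 + 9.6·1.1)s + 9.6·27.4 = 0.
That is s² + 11.46s + 263 = 0, so ω_n = 16.22 rad/s and ζ = 11.46/(2·16.22) = 0.3533.
%OS = 100·exp(−πζ/√(1−ζ²)) = 30.5%.

30.5%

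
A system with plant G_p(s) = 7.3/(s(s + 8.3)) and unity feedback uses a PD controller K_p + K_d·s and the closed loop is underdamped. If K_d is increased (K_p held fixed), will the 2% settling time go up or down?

decrease

Characteristic equation s² + (8.3 + 7.3K_d)s + 7.3K_p = 0: raising K_d increases ζω_n = (8.3+7.3K_d)/2 while the loop stays underdamped, so T_s ≈ 4/(ζω_n) decreases.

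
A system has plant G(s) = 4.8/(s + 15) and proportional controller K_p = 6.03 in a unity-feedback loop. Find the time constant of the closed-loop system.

Closed-loop transfer function: T(s) = K_p·G(s)/(1 + K_p·G(s)) = 28.94/(s + 15 + 28.94) = 28.94/(s + 43.94).
Time constant τ = 1/43.94 = 0.0228 s.

τ = 0.0228 s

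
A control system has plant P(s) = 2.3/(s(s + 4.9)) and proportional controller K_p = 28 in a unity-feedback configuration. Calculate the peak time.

T_p = 0.411 s

From 1 + K_pP(s) = 0: s² + 4.9s + 64.4 = 0 ⇒ ω_n = 8.025, ζ = 0.3053.
Damped frequency ω_d = ω_n√(1−ζ²) = 7.642 rad/s, so peak time T_p = π/ω_d = 0.411 s.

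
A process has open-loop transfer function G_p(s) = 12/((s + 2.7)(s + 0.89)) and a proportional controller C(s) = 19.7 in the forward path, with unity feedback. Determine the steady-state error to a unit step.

The loop is type 0. Static position error constant K_pos = C(0)·G_p(0) = 19.7·4.994 = 98.38.
Steady-state error to a unit step: e_ss = 1/(1+K_pos) = 1/99.38 = 0.0101.

0.0101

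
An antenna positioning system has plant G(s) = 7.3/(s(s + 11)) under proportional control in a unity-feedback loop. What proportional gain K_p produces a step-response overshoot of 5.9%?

From %OS = 100·exp(−πζ/√(1−ζ²)) = 5.9%, ζ = −ln(0.059)/√(π²+ln²(0.059)) = 0.6693.
Characteristic equation s² + 11s + 7.3K_p = 0 gives ζ = 11/(2√(7.3K_p)).
Setting ζ = 0.6693: √(7.3K_p) = 11/(2·0.6693) = 8.217, so K_p = 67.52/7.3 = 9.25.

K_p = 9.25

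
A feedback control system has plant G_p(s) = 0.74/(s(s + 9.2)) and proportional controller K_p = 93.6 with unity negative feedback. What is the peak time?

From 1 + K_pG_p(s) = 0: s² + 9.2s + 69.26 = 0 ⇒ ω_n = 8.322, ζ = 0.5527.
Damped frequency ω_d = ω_n√(1−ζ²) = 6.936 rad/s, so peak time T_p = π/ω_d = 0.453 s.

T_p = 0.453 s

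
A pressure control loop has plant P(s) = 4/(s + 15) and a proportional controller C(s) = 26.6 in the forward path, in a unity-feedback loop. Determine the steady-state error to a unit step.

0.124

The loop is type 0. Static position error constant K_pos = C(0)·P(0) = 26.6·0.2667 = 7.093.
Steady-state error to a unit step: e_ss = 1/(1+K_pos) = 1/8.093 = 0.124.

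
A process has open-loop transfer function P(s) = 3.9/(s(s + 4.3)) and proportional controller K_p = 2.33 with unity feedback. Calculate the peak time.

T_p = 1.49 s

The closed-loop denominator s² + 4.3s + 9.087 gives ω_n = √9.087 = 3.014 and ζ = 4.3/(2ω_n) = 0.7132.
Damped frequency ω_d = ω_n√(1−ζ²) = 2.113 rad/s, so peak time T_p = π/ω_d = 1.49 s.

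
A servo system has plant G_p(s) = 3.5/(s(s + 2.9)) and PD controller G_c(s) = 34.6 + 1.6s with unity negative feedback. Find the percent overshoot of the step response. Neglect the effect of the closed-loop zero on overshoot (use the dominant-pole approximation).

Forward path: (34.6 + 1.6s)·3.5/(s(s+2.9)). The closed-loop characteristic equation is s² + (2.9 + 3.5·1.6)s + 3.5·34.6 = 0.
That is s² + 8.5s + 121.1 = 0, so ω_n = 11 rad/s and ζ = 8.5/(2·11) = 0.3862.
%OS = 100·exp(−πζ/√(1−ζ²)) = 26.8%.

26.8%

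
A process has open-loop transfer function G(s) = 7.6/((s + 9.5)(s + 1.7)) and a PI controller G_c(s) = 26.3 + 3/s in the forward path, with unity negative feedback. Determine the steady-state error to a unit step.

0

The open loop G_c(s)G(s) has a pole at the origin (type 1), so the static position error constant is infinite and e_ss = 1/(1+∞) = 0.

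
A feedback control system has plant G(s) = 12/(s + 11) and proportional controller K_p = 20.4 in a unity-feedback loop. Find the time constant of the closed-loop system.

Closed-loop transfer function: T(s) = K_p·G(s)/(1 + K_p·G(s)) = 244.8/(s + 11 + 244.8) = 244.8/(s + 255.8).
Time constant τ = 1/255.8 = 0.00391 s.

τ = 0.00391 s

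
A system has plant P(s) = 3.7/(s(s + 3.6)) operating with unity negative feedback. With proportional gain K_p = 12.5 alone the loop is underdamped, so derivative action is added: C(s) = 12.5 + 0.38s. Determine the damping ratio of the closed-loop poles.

Forward path: (12.5 + 0.38s)·3.7/(s(s+3.6)). The closed-loop characteristic equation is s² + (3.6 + 3.7·0.38)s + 3.7·12.5 = 0.
That is s² + 5.006s + 46.25 = 0, so ω_n = 6.801 rad/s and ζ = 5.006/(2·6.801) = 0.368.

ζ = 0.368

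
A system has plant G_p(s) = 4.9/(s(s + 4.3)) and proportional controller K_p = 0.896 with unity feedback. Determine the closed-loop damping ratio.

ζ = 1.03

The closed-loop denominator is s(s+4.3) + 0.896·4.9 = s² + 4.3s + 4.39.
Matching s² + 2ζω_n s + ω_n²: ω_n = √4.39 = 2.095 rad/s and 2ζω_n = 4.3, so ζ = 4.3/(2·2.095) = 1.03.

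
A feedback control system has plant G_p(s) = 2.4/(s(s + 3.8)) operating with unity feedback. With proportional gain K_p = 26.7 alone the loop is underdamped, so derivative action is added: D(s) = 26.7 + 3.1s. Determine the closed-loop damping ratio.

Forward path: (26.7 + 3.1s)·2.4/(s(s+3.8)). The closed-loop characteristic equation is s² + (3.8 + 2.4·3.1)s + 2.4·26.7 = 0.
That is s² + 11.24s + 64.08 = 0, so ω_n = 8.005 rad/s and ζ = 11.24/(2·8.005) = 0.7021.

ζ = 0.702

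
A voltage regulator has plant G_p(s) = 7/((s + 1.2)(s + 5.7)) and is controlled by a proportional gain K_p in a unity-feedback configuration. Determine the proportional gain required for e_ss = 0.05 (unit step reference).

K_p = 18.6

Steady-state error for a unit step on this type-0 loop is 1/(1 + K_p·G_p(0)).
G_p(0) = 1.023. Require 1/(1 + K_p·1.023) = 0.05, so 1 + 1.023·K_p = 20.
K_p = (20 − 1)/1.023 = 18.6.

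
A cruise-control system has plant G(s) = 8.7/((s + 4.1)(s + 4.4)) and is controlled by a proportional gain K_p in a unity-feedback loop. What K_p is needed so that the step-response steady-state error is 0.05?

For a type-0 loop with proportional control, e_ss = 1/(1 + K_p·G(0)).
G(0) = 0.4823. Require 1/(1 + K_p·0.4823) = 0.05, so 1 + 0.4823·K_p = 20.
K_p = (20 − 1)/0.4823 = 39.4.

K_p = 39.4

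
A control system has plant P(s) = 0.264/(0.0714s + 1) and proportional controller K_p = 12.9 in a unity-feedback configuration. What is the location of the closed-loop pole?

s = -61.7

Closed loop: T(s) = K_p·P/(1+K_p·P) = 3.406/(0.0714s + 1 + 3.406), with pole at s = −(1 + 3.406)/0.0714 = −61.7.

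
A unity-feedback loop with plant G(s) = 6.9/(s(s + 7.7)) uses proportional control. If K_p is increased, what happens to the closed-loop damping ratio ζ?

ζ = 7.7/(2√(6.9K_p)); increasing K_p raises the denominator, so ζ falls.

decrease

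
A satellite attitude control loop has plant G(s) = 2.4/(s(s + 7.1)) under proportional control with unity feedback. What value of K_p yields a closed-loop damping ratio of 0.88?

Closed-loop characteristic equation: s² + 7.1s + K_p·2.4 = 0.
So ω_n = √(2.4K_p) and 2ζω_n = 7.1, giving ζ = 7.1/(2√(2.4K_p)).
Setting ζ = 0.88: √(2.4K_p) = 7.1/(2·0.88) = 4.034, so K_p = 16.27/2.4 = 6.78.

K_p = 6.78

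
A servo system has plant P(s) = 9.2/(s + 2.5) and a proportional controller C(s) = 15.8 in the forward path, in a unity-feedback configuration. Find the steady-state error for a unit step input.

The loop is type 0. Static position error constant K_pos = C(0)·P(0) = 15.8·3.68 = 58.14.
Steady-state error to a unit step: e_ss = 1/(1+K_pos) = 1/59.14 = 0.0169.

0.0169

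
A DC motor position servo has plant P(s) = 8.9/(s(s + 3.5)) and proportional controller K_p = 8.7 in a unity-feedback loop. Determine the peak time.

Closed-loop characteristic equation: s² + 3.5s + 77.43 = 0, so ω_n = 8.799 rad/s and ζ = 3.5/(2·8.799) = 0.1989.
Damped frequency ω_d = ω_n√(1−ζ²) = 8.624 rad/s, so peak time T_p = π/ω_d = 0.364 s.

T_p = 0.364 s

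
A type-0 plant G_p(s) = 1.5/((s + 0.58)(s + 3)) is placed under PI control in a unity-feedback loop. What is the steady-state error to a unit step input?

The PI controller's integrator makes the forward path type 1, so e_ss to a step is zero.

0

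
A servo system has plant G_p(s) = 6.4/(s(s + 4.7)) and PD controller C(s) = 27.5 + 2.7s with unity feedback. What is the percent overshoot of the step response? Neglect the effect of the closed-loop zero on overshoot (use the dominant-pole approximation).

Forward path: (27.5 + 2.7s)·6.4/(s(s+4.7)). The closed-loop characteristic equation is s² + (4.7 + 6.4·2.7)s + 6.4·27.5 = 0.
That is s² + 21.98s + 176 = 0, so ω_n = 13.27 rad/s and ζ = 21.98/(2·13.27) = 0.8284.
%OS = 100·exp(−πζ/√(1−ζ²)) = 0.96%.

0.96%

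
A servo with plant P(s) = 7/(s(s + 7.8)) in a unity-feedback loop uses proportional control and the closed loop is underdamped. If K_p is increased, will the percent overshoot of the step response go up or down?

increase

Characteristic equation s² + 7.8s + K_p·7 = 0: raising K_p raises ω_n while 2ζω_n = 7.8 is fixed, so ζ falls and overshoot grows.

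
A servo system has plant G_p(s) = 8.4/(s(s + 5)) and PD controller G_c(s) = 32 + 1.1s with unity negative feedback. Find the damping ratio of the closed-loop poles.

Forward path: (32 + 1.1s)·8.4/(s(s+5)). The closed-loop characteristic equation is s² + (5 + 8.4·1.1)s + 8.4·32 = 0.
That is s² + 14.24s + 268.8 = 0, so ω_n = 16.4 rad/s and ζ = 14.24/(2·16.4) = 0.4343.

ζ = 0.434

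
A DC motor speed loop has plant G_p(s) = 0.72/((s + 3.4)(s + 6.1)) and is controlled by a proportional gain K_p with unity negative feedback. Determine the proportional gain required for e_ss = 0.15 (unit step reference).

Steady-state error for a unit step on this type-0 loop is 1/(1 + K_p·G_p(0)).
G_p(0) = 0.03472. Require 1/(1 + K_p·0.03472) = 0.15, so 1 + 0.03472·K_p = 6.667.
K_p = (6.667 − 1)/0.03472 = 163.

K_p = 163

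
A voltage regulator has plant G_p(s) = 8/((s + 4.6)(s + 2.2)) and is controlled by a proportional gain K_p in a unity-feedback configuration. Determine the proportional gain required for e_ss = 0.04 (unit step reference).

The loop is type 0, so e_ss(step) = 1/(1 + K_pos) with K_pos = K_p·G_p(0).
G_p(0) = 0.7905. Require 1/(1 + K_p·0.7905) = 0.04, so 1 + 0.7905·K_p = 25.
K_p = (25 − 1)/0.7905 = 30.4.

K_p = 30.4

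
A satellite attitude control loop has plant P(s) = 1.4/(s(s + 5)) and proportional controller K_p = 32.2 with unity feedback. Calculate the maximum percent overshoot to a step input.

Closed-loop characteristic equation: s² + 5s + 45.08 = 0, so ω_n = 6.714 rad/s and ζ = 5/(2·6.714) = 0.3723.
%OS = 100·exp(−πζ/√(1−ζ²)) = 100·exp(−π·0.3723/√0.8614) = 28.4%.

28.4%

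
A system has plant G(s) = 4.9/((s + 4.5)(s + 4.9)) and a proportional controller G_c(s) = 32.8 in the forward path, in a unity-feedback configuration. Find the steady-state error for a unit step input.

0.121

The loop is type 0. Static position error constant K_pos = G_c(0)·G(0) = 32.8·0.2222 = 7.289.
Steady-state error to a unit step: e_ss = 1/(1+K_pos) = 1/8.289 = 0.121.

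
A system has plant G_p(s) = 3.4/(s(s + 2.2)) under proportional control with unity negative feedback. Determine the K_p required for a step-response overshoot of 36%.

K_p = 3.72

From %OS = 100·exp(−πζ/√(1−ζ²)) = 36%, ζ = −ln(0.36)/√(π²+ln²(0.36)) = 0.3093.
Characteristic equation s² + 2.2s + 3.4K_p = 0 gives ζ = 2.2/(2√(3.4K_p)).
Setting ζ = 0.3093: √(3.4K_p) = 2.2/(2·0.3093) = 3.557, so K_p = 12.65/3.4 = 3.72.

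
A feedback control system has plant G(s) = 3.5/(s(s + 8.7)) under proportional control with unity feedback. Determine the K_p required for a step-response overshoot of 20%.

K_p = 26

From %OS = 100·exp(−πζ/√(1−ζ²)) = 20%, ζ = −ln(0.2)/√(π²+ln²(0.2)) = 0.4559.
Characteristic equation s² + 8.7s + 3.5K_p = 0 gives ζ = 8.7/(2√(3.5K_p)).
Setting ζ = 0.4559: √(3.5K_p) = 8.7/(2·0.4559) = 9.541, so K_p = 91.02/3.5 = 26.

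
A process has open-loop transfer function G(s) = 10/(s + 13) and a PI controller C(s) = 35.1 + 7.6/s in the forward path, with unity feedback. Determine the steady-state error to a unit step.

The open loop C(s)G(s) has a pole at the origin (type 1), so the static position error constant is infinite and e_ss = 1/(1+∞) = 0.

0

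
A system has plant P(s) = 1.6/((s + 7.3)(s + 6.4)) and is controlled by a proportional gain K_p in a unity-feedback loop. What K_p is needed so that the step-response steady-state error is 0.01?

K_p = 2890

Steady-state error for a unit step on this type-0 loop is 1/(1 + K_p·P(0)).
P(0) = 0.03425. Require 1/(1 + K_p·0.03425) = 0.01, so 1 + 0.03425·K_p = 100.
K_p = (100 − 1)/0.03425 = 2890.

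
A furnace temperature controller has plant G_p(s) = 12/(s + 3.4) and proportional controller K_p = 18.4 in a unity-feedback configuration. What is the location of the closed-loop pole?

s = -224.2

Closed-loop transfer function: T(s) = K_p·G_p(s)/(1 + K_p·G_p(s)) = 220.8/(s + 3.4 + 220.8) = 220.8/(s + 224.2).
The closed-loop pole is at s = −224.2.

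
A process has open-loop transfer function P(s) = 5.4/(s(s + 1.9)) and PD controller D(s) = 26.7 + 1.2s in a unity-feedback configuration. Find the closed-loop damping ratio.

ζ = 0.349

Forward path: (26.7 + 1.2s)·5.4/(s(s+1.9)). The closed-loop characteristic equation is s² + (1.9 + 5.4·1.2)s + 5.4·26.7 = 0.
That is s² + 8.38s + 144.2 = 0, so ω_n = 12.01 rad/s and ζ = 8.38/(2·12.01) = 0.3489.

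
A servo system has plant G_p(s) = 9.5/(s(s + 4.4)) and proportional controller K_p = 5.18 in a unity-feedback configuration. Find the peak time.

The closed-loop denominator s² + 4.4s + 49.21 gives ω_n = √49.21 = 7.015 and ζ = 4.4/(2ω_n) = 0.3136.
Damped frequency ω_d = ω_n√(1−ζ²) = 6.661 rad/s, so peak time T_p = π/ω_d = 0.472 s.

T_p = 0.472 s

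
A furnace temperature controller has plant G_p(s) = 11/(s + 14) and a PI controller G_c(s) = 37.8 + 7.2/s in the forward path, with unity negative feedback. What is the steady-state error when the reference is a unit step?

The open loop G_c(s)G_p(s) has a pole at the origin (type 1), so the static position error constant is infinite and e_ss = 1/(1+∞) = 0.

0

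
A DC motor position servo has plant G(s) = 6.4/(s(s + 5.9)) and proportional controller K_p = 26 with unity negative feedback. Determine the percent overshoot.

47.8%

From 1 + K_pG(s) = 0: s² + 5.9s + 166.4 = 0 ⇒ ω_n = 12.9, ζ = 0.2287.
%OS = 100·exp(−πζ/√(1−ζ²)) = 100·exp(−π·0.2287/√0.9477) = 47.8%.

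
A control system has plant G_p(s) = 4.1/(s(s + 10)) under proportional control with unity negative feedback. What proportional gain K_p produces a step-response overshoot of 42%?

From %OS = 100·exp(−πζ/√(1−ζ²)) = 42%, ζ = −ln(0.42)/√(π²+ln²(0.42)) = 0.2662.
Characteristic equation s² + 10s + 4.1K_p = 0 gives ζ = 10/(2√(4.1K_p)).
Setting ζ = 0.2662: √(4.1K_p) = 10/(2·0.2662) = 18.78, so K_p = 352.9/4.1 = 86.1.

K_p = 86.1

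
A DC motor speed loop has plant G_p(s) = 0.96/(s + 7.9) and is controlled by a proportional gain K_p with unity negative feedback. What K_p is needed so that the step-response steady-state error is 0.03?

The loop is type 0, so e_ss(step) = 1/(1 + K_pos) with K_pos = K_p·G_p(0).
G_p(0) = 0.1215. Require 1/(1 + K_p·0.1215) = 0.03, so 1 + 0.1215·K_p = 33.33.
K_p = (33.33 − 1)/0.1215 = 266.

K_p = 266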